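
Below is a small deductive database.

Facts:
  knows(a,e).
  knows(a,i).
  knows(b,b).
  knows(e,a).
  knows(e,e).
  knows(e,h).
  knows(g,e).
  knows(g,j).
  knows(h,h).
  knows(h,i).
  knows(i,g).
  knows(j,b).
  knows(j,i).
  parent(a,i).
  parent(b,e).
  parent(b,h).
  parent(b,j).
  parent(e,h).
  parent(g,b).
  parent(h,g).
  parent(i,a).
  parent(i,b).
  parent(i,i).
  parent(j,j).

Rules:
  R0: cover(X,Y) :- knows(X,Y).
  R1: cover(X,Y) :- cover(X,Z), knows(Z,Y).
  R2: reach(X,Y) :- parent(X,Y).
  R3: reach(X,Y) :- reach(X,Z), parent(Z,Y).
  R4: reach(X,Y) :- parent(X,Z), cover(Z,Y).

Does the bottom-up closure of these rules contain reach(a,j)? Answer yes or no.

yes

round 1: derive cover(a,e) via R0 from knows(a,e)
round 1: derive cover(a,i) via R0 from knows(a,i)
round 1: derive cover(b,b) via R0 from knows(b,b)
round 1: derive cover(e,a) via R0 from knows(e,a)
round 1: derive cover(e,e) via R0 from knows(e,e)
round 1: derive cover(e,h) via R0 from knows(e,h)
round 1: derive cover(g,e) via R0 from knows(g,e)
round 1: derive cover(g,j) via R0 from knows(g,j)
round 1: derive cover(h,h) via R0 from knows(h,h)
round 1: derive cover(h,i) via R0 from knows(h,i)
round 1: derive cover(i,g) via R0 from knows(i,g)
round 1: derive cover(j,b) via R0 from knows(j,b)
round 1: derive cover(j,i) via R0 from knows(j,i)
round 1: derive reach(a,i) via R2 from parent(a,i)
round 1: derive reach(b,e) via R2 from parent(b,e)
round 1: derive reach(b,h) via R2 from parent(b,h)
round 1: derive reach(b,j) via R2 from parent(b,j)
round 1: derive reach(e,h) via R2 from parent(e,h)
round 1: derive reach(g,b) via R2 from parent(g,b)
round 1: derive reach(h,g) via R2 from parent(h,g)
round 1: derive reach(i,a) via R2 from parent(i,a)
round 1: derive reach(i,b) via R2 from parent(i,b)
round 1: derive reach(i,i) via R2 from parent(i,i)
round 1: derive reach(j,j) via R2 from parent(j,j)
round 2: derive cover(a,a) via R1 from cover(a,e), knows(e,a)
round 2: derive cover(a,g) via R1 from cover(a,i), knows(i,g)
round 2: derive cover(a,h) via R1 from cover(a,e), knows(e,h)
round 2: derive cover(e,i) via R1 from cover(e,a), knows(a,i)
round 2: derive cover(g,a) via R1 from cover(g,e), knows(e,a)
round 2: derive cover(g,b) via R1 from cover(g,j), knows(j,b)
round 2: derive cover(g,h) via R1 from cover(g,e), knows(e,h)
round 2: derive cover(g,i) via R1 from cover(g,j), knows(j,i)
round 2: derive cover(h,g) via R1 from cover(h,i), knows(i,g)
round 2: derive cover(i,e) via R1 from cover(i,g), knows(g,e)
round 2: derive cover(i,j) via R1 from cover(i,g), knows(g,j)
round 2: derive cover(j,g) via R1 from cover(j,i), knows(i,g)
round 2: derive reach(a,a) via R3 from reach(a,i), parent(i,a)
round 2: derive reach(a,b) via R3 from reach(a,i), parent(i,b)
round 2: derive reach(b,g) via R3 from reach(b,h), parent(h,g)
round 2: derive reach(e,g) via R3 from reach(e,h), parent(h,g)
round 2: derive reach(g,e) via R3 from reach(g,b), parent(b,e)
round 2: derive reach(g,h) via R3 from reach(g,b), parent(b,h)
round 2: derive reach(g,j) via R3 from reach(g,b), parent(b,j)
round 2: derive reach(h,b) via R3 from reach(h,g), parent(g,b)
round 2: derive reach(i,e) via R3 from reach(i,b), parent(b,e)
round 2: derive reach(i,h) via R3 from reach(i,b), parent(b,h)
round 2: derive reach(i,j) via R3 from reach(i,b), parent(b,j)
round 2: derive reach(a,g) via R4 from parent(a,i), cover(i,g)
round 2: derive reach(b,a) via R4 from parent(b,e), cover(e,a)
round 2: derive reach(b,b) via R4 from parent(b,j), cover(j,b)
round 2: derive reach(b,i) via R4 from parent(b,h), cover(h,i)
round 2: derive reach(e,i) via R4 from parent(e,h), cover(h,i)
round 2: derive reach(h,e) via R4 from parent(h,g), cover(g,e)
round 2: derive reach(h,j) via R4 from parent(h,g), cover(g,j)
round 2: derive reach(i,g) via R4 from parent(i,i), cover(i,g)
round 2: derive reach(j,b) via R4 from parent(j,j), cover(j,b)
round 2: derive reach(j,i) via R4 from parent(j,j), cover(j,i)
round 3: derive cover(a,j) via R1 from cover(a,g), knows(g,j)
round 3: derive cover(e,g) via R1 from cover(e,i), knows(i,g)
round 3: derive cover(g,g) via R1 from cover(g,i), knows(i,g)
round 3: derive cover(h,e) via R1 from cover(h,g), knows(g,e)
round 3: derive cover(h,j) via R1 from cover(h,g), knows(g,j)
round 3: derive cover(i,a) via R1 from cover(i,e), knows(e,a)
round 3: derive cover(i,b) via R1 from cover(i,j), knows(j,b)
round 3: derive cover(i,h) via R1 from cover(i,e), knows(e,h)
round 3: derive cover(i,i) via R1 from cover(i,j), knows(j,i)
round 3: derive cover(j,e) via R1 from cover(j,g), knows(g,e)
round 3: derive cover(j,j) via R1 from cover(j,g), knows(g,j)
round 3: derive reach(a,e) via R3 from reach(a,b), parent(b,e)
round 3: derive reach(a,h) via R3 from reach(a,b), parent(b,h)
round 3: derive reach(a,j) via R3 from reach(a,b), parent(b,j)
round 3: derive reach(e,a) via R3 from reach(e,i), parent(i,a)
round 3: derive reach(e,b) via R3 from reach(e,g), parent(g,b)
round 3: derive reach(g,g) via R3 from reach(g,h), parent(h,g)
round 3: derive reach(h,h) via R3 from reach(h,b), parent(b,h)
round 3: derive reach(j,a) via R3 from reach(j,i), parent(i,a)
round 3: derive reach(j,e) via R3 from reach(j,b), parent(b,e)
round 3: derive reach(j,h) via R3 from reach(j,b), parent(b,h)
round 3: derive reach(h,a) via R4 from parent(h,g), cover(g,a)
round 3: derive reach(h,i) via R4 from parent(h,g), cover(g,i)
round 3: derive reach(j,g) via R4 from parent(j,j), cover(j,g)
round 4: derive cover(a,b) via R1 from cover(a,j), knows(j,b)
round 4: derive cover(e,j) via R1 from cover(e,g), knows(g,j)
round 4: derive cover(h,a) via R1 from cover(h,e), knows(e,a)
round 4: derive cover(h,b) via R1 from cover(h,j), knows(j,b)
round 4: derive cover(j,a) via R1 from cover(j,e), knows(e,a)
round 4: derive cover(j,h) via R1 from cover(j,e), knows(e,h)
round 4: derive reach(e,e) via R3 from reach(e,b), parent(b,e)
round 4: derive reach(e,j) via R3 from reach(e,b), parent(b,j)
round 5: derive cover(e,b) via R1 from cover(e,j), knows(j,b)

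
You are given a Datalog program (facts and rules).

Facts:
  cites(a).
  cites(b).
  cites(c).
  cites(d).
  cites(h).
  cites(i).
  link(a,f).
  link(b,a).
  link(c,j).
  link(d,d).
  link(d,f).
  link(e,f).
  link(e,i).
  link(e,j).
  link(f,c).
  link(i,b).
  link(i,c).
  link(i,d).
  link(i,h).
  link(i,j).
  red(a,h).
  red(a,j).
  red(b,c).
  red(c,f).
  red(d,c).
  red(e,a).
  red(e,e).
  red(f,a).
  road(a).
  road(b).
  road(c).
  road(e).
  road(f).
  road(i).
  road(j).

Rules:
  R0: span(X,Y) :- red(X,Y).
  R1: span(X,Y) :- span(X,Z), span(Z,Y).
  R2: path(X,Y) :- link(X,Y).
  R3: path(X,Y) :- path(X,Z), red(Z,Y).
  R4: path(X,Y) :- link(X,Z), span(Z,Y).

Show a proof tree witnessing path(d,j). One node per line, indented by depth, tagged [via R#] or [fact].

round 1: derive span(a,h) via R0 from red(a,h)
round 1: derive span(a,j) via R0 from red(a,j)
round 1: derive span(b,c) via R0 from red(b,c)
round 1: derive span(c,f) via R0 from red(c,f)
round 1: derive span(d,c) via R0 from red(d,c)
round 1: derive span(e,a) via R0 from red(e,a)
round 1: derive span(e,e) via R0 from red(e,e)
round 1: derive span(f,a) via R0 from red(f,a)
round 1: derive path(a,f) via R2 from link(a,f)
round 1: derive path(b,a) via R2 from link(b,a)
round 1: derive path(c,j) via R2 from link(c,j)
round 1: derive path(d,d) via R2 from link(d,d)
round 1: derive path(d,f) via R2 from link(d,f)
round 1: derive path(e,f) via R2 from link(e,f)
round 1: derive path(e,i) via R2 from link(e,i)
round 1: derive path(e,j) via R2 from link(e,j)
round 1: derive path(f,c) via R2 from link(f,c)
round 1: derive path(i,b) via R2 from link(i,b)
round 1: derive path(i,c) via R2 from link(i,c)
round 1: derive path(i,d) via R2 from link(i,d)
round 1: derive path(i,h) via R2 from link(i,h)
round 1: derive path(i,j) via R2 from link(i,j)
round 2: derive span(b,f) via R1 from span(b,c), span(c,f)
round 2: derive span(c,a) via R1 from span(c,f), span(f,a)
round 2: derive span(d,f) via R1 from span(d,c), span(c,f)
round 2: derive span(e,h) via R1 from span(e,a), span(a,h)
round 2: derive span(e,j) via R1 from span(e,a), span(a,j)
round 2: derive span(f,h) via R1 from span(f,a), span(a,h)
round 2: derive span(f,j) via R1 from span(f,a), span(a,j)
round 2: derive path(a,a) via R3 from path(a,f), red(f,a)
round 2: derive path(b,h) via R3 from path(b,a), red(a,h)
round 2: derive path(b,j) via R3 from path(b,a), red(a,j)
round 2: derive path(d,a) via R3 from path(d,f), red(f,a)
round 2: derive path(d,c) via R3 from path(d,d), red(d,c)
round 2: derive path(e,a) via R3 from path(e,f), red(f,a)
round 2: derive path(f,f) via R3 from path(f,c), red(c,f)
round 2: derive path(i,f) via R3 from path(i,c), red(c,f)
round 3: derive span(b,a) via R1 from span(b,c), span(c,a)
round 3: derive span(b,h) via R1 from span(b,f), span(f,h)
round 3: derive span(b,j) via R1 from span(b,f), span(f,j)
round 3: derive span(c,h) via R1 from span(c,a), span(a,h)
round 3: derive span(c,j) via R1 from span(c,a), span(a,j)
round 3: derive span(d,a) via R1 from span(d,c), span(c,a)
round 3: derive span(d,h) via R1 from span(d,f), span(f,h)
round 3: derive span(d,j) via R1 from span(d,f), span(f,j)
round 3: derive path(a,h) via R3 from path(a,a), red(a,h)
round 3: derive path(a,j) via R3 from path(a,a), red(a,j)
round 3: derive path(d,h) via R3 from path(d,a), red(a,h)
round 3: derive path(d,j) via R3 from path(d,a), red(a,j)
round 3: derive path(e,h) via R3 from path(e,a), red(a,h)
round 3: derive path(f,a) via R3 from path(f,f), red(f,a)
round 3: derive path(i,a) via R3 from path(i,f), red(f,a)
round 4: derive path(f,h) via R3 from path(f,a), red(a,h)
round 4: derive path(f,j) via R3 from path(f,a), red(a,j)

path(d,j)  [via R3]
  path(d,a)  [via R3]
    path(d,f)  [via R2]
      link(d,f)  [fact]
    red(f,a)  [fact]
  red(a,j)  [fact]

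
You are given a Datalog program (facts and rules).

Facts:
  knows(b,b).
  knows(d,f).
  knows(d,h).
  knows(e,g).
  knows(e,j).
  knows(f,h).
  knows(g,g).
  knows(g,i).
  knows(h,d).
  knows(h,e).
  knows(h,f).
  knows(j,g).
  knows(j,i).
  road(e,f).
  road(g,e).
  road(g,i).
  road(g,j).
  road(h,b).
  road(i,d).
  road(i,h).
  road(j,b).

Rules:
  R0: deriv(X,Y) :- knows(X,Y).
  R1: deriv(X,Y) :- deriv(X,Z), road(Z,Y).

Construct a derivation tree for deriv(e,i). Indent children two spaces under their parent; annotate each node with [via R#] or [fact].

deriv(e,i)  [via R1]
  deriv(e,g)  [via R0]
    knows(e,g)  [fact]
  road(g,i)  [fact]

round 1: derive deriv(b,b) via R0 from knows(b,b)
round 1: derive deriv(d,f) via R0 from knows(d,f)
round 1: derive deriv(d,h) via R0 from knows(d,h)
round 1: derive deriv(e,g) via R0 from knows(e,g)
round 1: derive deriv(e,j) via R0 from knows(e,j)
round 1: derive deriv(f,h) via R0 from knows(f,h)
round 1: derive deriv(g,g) via R0 from knows(g,g)
round 1: derive deriv(g,i) via R0 from knows(g,i)
round 1: derive deriv(h,d) via R0 from knows(h,d)
round 1: derive deriv(h,e) via R0 from knows(h,e)
round 1: derive deriv(h,f) via R0 from knows(h,f)
round 1: derive deriv(j,g) via R0 from knows(j,g)
round 1: derive deriv(j,i) via R0 from knows(j,i)
round 2: derive deriv(d,b) via R1 from deriv(d,h), road(h,b)
round 2: derive deriv(e,b) via R1 from deriv(e,j), road(j,b)
round 2: derive deriv(e,e) via R1 from deriv(e,g), road(g,e)
round 2: derive deriv(e,i) via R1 from deriv(e,g), road(g,i)
round 2: derive deriv(f,b) via R1 from deriv(f,h), road(h,b)
round 2: derive deriv(g,d) via R1 from deriv(g,i), road(i,d)
round 2: derive deriv(g,e) via R1 from deriv(g,g), road(g,e)
round 2: derive deriv(g,h) via R1 from deriv(g,i), road(i,h)
round 2: derive deriv(g,j) via R1 from deriv(g,g), road(g,j)
round 2: derive deriv(j,d) via R1 from deriv(j,i), road(i,d)
round 2: derive deriv(j,e) via R1 from deriv(j,g), road(g,e)
round 2: derive deriv(j,h) via R1 from deriv(j,i), road(i,h)
round 2: derive deriv(j,j) via R1 from deriv(j,g), road(g,j)
round 3: derive deriv(e,d) via R1 from deriv(e,i), road(i,d)
round 3: derive deriv(e,f) via R1 from deriv(e,e), road(e,f)
round 3: derive deriv(e,h) via R1 from deriv(e,i), road(i,h)
round 3: derive deriv(g,b) via R1 from deriv(g,h), road(h,b)
round 3: derive deriv(g,f) via R1 from deriv(g,e), road(e,f)
round 3: derive deriv(j,b) via R1 from deriv(j,h), road(h,b)
round 3: derive deriv(j,f) via R1 from deriv(j,e), road(e,f)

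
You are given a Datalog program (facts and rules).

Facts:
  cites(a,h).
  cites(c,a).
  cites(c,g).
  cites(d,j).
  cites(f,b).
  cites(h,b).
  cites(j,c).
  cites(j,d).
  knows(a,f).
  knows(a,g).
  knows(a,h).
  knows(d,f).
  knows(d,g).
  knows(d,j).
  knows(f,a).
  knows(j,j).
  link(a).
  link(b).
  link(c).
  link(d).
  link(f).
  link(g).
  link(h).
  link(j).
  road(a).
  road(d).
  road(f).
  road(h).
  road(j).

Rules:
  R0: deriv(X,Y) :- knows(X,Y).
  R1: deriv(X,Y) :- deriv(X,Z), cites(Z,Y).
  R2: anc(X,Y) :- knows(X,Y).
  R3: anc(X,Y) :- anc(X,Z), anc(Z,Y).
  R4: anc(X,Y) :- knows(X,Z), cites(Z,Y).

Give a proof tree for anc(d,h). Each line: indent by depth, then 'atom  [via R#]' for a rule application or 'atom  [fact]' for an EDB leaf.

round 1: derive anc(a,f) via R2 from knows(a,f)
round 1: derive anc(a,g) via R2 from knows(a,g)
round 1: derive anc(a,h) via R2 from knows(a,h)
round 1: derive anc(d,f) via R2 from knows(d,f)
round 1: derive anc(d,g) via R2 from knows(d,g)
round 1: derive anc(d,j) via R2 from knows(d,j)
round 1: derive anc(f,a) via R2 from knows(f,a)
round 1: derive anc(j,j) via R2 from knows(j,j)
round 1: derive anc(a,b) via R4 from knows(a,f), cites(f,b)
round 1: derive anc(d,b) via R4 from knows(d,f), cites(f,b)
round 1: derive anc(d,c) via R4 from knows(d,j), cites(j,c)
round 1: derive anc(d,d) via R4 from knows(d,j), cites(j,d)
round 1: derive anc(f,h) via R4 from knows(f,a), cites(a,h)
round 1: derive anc(j,c) via R4 from knows(j,j), cites(j,c)
round 1: derive anc(j,d) via R4 from knows(j,j), cites(j,d)
round 2: derive anc(a,a) via R3 from anc(a,f), anc(f,a)
round 2: derive anc(d,a) via R3 from anc(d,f), anc(f,a)
round 2: derive anc(d,h) via R3 from anc(d,f), anc(f,h)
round 2: derive anc(f,b) via R3 from anc(f,a), anc(a,b)
round 2: derive anc(f,f) via R3 from anc(f,a), anc(a,f)
round 2: derive anc(f,g) via R3 from anc(f,a), anc(a,g)
round 2: derive anc(j,b) via R3 from anc(j,d), anc(d,b)
round 2: derive anc(j,f) via R3 from anc(j,d), anc(d,f)
round 2: derive anc(j,g) via R3 from anc(j,d), anc(d,g)
round 3: derive anc(j,a) via R3 from anc(j,d), anc(d,a)
round 3: derive anc(j,h) via R3 from anc(j,d), anc(d,h)

anc(d,h)  [via R3]
  anc(d,f)  [via R2]
    knows(d,f)  [fact]
  anc(f,h)  [via R4]
    knows(f,a)  [fact]
    cites(a,h)  [fact]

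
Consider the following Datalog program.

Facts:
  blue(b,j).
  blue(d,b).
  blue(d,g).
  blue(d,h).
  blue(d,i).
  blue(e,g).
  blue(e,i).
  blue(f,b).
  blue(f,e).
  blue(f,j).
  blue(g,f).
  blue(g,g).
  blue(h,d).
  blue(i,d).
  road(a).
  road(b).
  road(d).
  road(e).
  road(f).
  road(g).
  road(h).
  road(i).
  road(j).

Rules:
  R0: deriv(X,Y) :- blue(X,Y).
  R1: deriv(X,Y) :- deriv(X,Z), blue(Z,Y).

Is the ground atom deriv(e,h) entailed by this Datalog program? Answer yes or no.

round 1: derive deriv(b,j) via R0 from blue(b,j)
round 1: derive deriv(d,b) via R0 from blue(d,b)
round 1: derive deriv(d,g) via R0 from blue(d,g)
round 1: derive deriv(d,h) via R0 from blue(d,h)
round 1: derive deriv(d,i) via R0 from blue(d,i)
round 1: derive deriv(e,g) via R0 from blue(e,g)
round 1: derive deriv(e,i) via R0 from blue(e,i)
round 1: derive deriv(f,b) via R0 from blue(f,b)
round 1: derive deriv(f,e) via R0 from blue(f,e)
round 1: derive deriv(f,j) via R0 from blue(f,j)
round 1: derive deriv(g,f) via R0 from blue(g,f)
round 1: derive deriv(g,g) via R0 from blue(g,g)
round 1: derive deriv(h,d) via R0 from blue(h,d)
round 1: derive deriv(i,d) via R0 from blue(i,d)
round 2: derive deriv(d,d) via R1 from deriv(d,h), blue(h,d)
round 2: derive deriv(d,f) via R1 from deriv(d,g), blue(g,f)
round 2: derive deriv(d,j) via R1 from deriv(d,b), blue(b,j)
round 2: derive deriv(e,d) via R1 from deriv(e,i), blue(i,d)
round 2: derive deriv(e,f) via R1 from deriv(e,g), blue(g,f)
round 2: derive deriv(f,g) via R1 from deriv(f,e), blue(e,g)
round 2: derive deriv(f,i) via R1 from deriv(f,e), blue(e,i)
round 2: derive deriv(g,b) via R1 from deriv(g,f), blue(f,b)
round 2: derive deriv(g,e) via R1 from deriv(g,f), blue(f,e)
round 2: derive deriv(g,j) via R1 from deriv(g,f), blue(f,j)
round 2: derive deriv(h,b) via R1 from deriv(h,d), blue(d,b)
round 2: derive deriv(h,g) via R1 from deriv(h,d), blue(d,g)
round 2: derive deriv(h,h) via R1 from deriv(h,d), blue(d,h)
round 2: derive deriv(h,i) via R1 from deriv(h,d), blue(d,i)
round 2: derive deriv(i,b) via R1 from deriv(i,d), blue(d,b)
round 2: derive deriv(i,g) via R1 from deriv(i,d), blue(d,g)
round 2: derive deriv(i,h) via R1 from deriv(i,d), blue(d,h)
round 2: derive deriv(i,i) via R1 from deriv(i,d), blue(d,i)
round 3: derive deriv(d,e) via R1 from deriv(d,f), blue(f,e)
round 3: derive deriv(e,b) via R1 from deriv(e,d), blue(d,b)
round 3: derive deriv(e,e) via R1 from deriv(e,f), blue(f,e)
round 3: derive deriv(e,h) via R1 from deriv(e,d), blue(d,h)
round 3: derive deriv(e,j) via R1 from deriv(e,f), blue(f,j)
round 3: derive deriv(f,d) via R1 from deriv(f,i), blue(i,d)
round 3: derive deriv(f,f) via R1 from deriv(f,g), blue(g,f)
round 3: derive deriv(g,i) via R1 from deriv(g,e), blue(e,i)
round 3: derive deriv(h,f) via R1 from deriv(h,g), blue(g,f)
round 3: derive deriv(h,j) via R1 from deriv(h,b), blue(b,j)
round 3: derive deriv(i,f) via R1 from deriv(i,g), blue(g,f)
round 3: derive deriv(i,j) via R1 from deriv(i,b), blue(b,j)
round 4: derive deriv(f,h) via R1 from deriv(f,d), blue(d,h)
round 4: derive deriv(g,d) via R1 from deriv(g,i), blue(i,d)
round 4: derive deriv(h,e) via R1 from deriv(h,f), blue(f,e)
round 4: derive deriv(i,e) via R1 from deriv(i,f), blue(f,e)
round 5: derive deriv(g,h) via R1 from deriv(g,d), blue(d,h)

yes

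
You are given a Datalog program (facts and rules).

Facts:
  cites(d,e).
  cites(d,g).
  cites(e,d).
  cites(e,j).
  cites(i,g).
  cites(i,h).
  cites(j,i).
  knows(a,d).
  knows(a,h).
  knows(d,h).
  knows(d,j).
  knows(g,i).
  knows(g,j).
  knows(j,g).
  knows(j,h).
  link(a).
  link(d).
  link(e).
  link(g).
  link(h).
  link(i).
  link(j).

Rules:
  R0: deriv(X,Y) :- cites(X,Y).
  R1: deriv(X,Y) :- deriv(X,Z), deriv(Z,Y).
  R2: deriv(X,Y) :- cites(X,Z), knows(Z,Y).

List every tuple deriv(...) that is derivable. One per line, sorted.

deriv(d,d)
deriv(d,e)
deriv(d,g)
deriv(d,h)
deriv(d,i)
deriv(d,j)
deriv(e,d)
deriv(e,e)
deriv(e,g)
deriv(e,h)
deriv(e,i)
deriv(e,j)
deriv(i,g)
deriv(i,h)
deriv(i,i)
deriv(i,j)
deriv(j,g)
deriv(j,h)
deriv(j,i)
deriv(j,j)

round 1: derive deriv(d,e) via R0 from cites(d,e)
round 1: derive deriv(d,g) via R0 from cites(d,g)
round 1: derive deriv(e,d) via R0 from cites(e,d)
round 1: derive deriv(e,j) via R0 from cites(e,j)
round 1: derive deriv(i,g) via R0 from cites(i,g)
round 1: derive deriv(i,h) via R0 from cites(i,h)
round 1: derive deriv(j,i) via R0 from cites(j,i)
round 1: derive deriv(d,i) via R2 from cites(d,g), knows(g,i)
round 1: derive deriv(d,j) via R2 from cites(d,g), knows(g,j)
round 1: derive deriv(e,g) via R2 from cites(e,j), knows(j,g)
round 1: derive deriv(e,h) via R2 from cites(e,d), knows(d,h)
round 1: derive deriv(i,i) via R2 from cites(i,g), knows(g,i)
round 1: derive deriv(i,j) via R2 from cites(i,g), knows(g,j)
round 2: derive deriv(d,d) via R1 from deriv(d,e), deriv(e,d)
round 2: derive deriv(d,h) via R1 from deriv(d,e), deriv(e,h)
round 2: derive deriv(e,e) via R1 from deriv(e,d), deriv(d,e)
round 2: derive deriv(e,i) via R1 from deriv(e,d), deriv(d,i)
round 2: derive deriv(j,g) via R1 from deriv(j,i), deriv(i,g)
round 2: derive deriv(j,h) via R1 from deriv(j,i), deriv(i,h)
round 2: derive deriv(j,j) via R1 from deriv(j,i), deriv(i,j)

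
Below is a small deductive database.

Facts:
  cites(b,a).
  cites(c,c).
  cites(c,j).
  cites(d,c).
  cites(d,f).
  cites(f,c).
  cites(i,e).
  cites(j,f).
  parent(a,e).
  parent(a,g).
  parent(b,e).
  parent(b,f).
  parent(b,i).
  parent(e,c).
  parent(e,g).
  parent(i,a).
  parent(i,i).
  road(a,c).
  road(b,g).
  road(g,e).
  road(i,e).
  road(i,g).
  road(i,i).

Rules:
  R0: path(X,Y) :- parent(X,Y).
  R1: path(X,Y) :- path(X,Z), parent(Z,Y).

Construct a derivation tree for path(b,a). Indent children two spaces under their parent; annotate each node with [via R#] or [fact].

path(b,a)  [via R1]
  path(b,i)  [via R0]
    parent(b,i)  [fact]
  parent(i,a)  [fact]

round 1: derive path(a,e) via R0 from parent(a,e)
round 1: derive path(a,g) via R0 from parent(a,g)
round 1: derive path(b,e) via R0 from parent(b,e)
round 1: derive path(b,f) via R0 from parent(b,f)
round 1: derive path(b,i) via R0 from parent(b,i)
round 1: derive path(e,c) via R0 from parent(e,c)
round 1: derive path(e,g) via R0 from parent(e,g)
round 1: derive path(i,a) via R0 from parent(i,a)
round 1: derive path(i,i) via R0 from parent(i,i)
round 2: derive path(a,c) via R1 from path(a,e), parent(e,c)
round 2: derive path(b,a) via R1 from path(b,i), parent(i,a)
round 2: derive path(b,c) via R1 from path(b,e), parent(e,c)
round 2: derive path(b,g) via R1 from path(b,e), parent(e,g)
round 2: derive path(i,e) via R1 from path(i,a), parent(a,e)
round 2: derive path(i,g) via R1 from path(i,a), parent(a,g)
round 3: derive path(i,c) via R1 from path(i,e), parent(e,c)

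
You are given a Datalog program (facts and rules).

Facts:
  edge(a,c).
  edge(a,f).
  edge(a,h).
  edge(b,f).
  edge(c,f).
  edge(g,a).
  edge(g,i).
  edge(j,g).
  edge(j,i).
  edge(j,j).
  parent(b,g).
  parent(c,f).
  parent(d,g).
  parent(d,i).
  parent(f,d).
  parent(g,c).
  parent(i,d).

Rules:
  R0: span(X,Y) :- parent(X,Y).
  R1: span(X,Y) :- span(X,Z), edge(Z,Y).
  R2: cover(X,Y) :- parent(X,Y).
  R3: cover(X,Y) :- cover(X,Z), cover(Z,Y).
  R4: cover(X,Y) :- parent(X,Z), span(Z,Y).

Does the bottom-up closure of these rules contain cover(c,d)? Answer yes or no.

yes

round 1: derive span(b,g) via R0 from parent(b,g)
round 1: derive span(c,f) via R0 from parent(c,f)
round 1: derive span(d,g) via R0 from parent(d,g)
round 1: derive span(d,i) via R0 from parent(d,i)
round 1: derive span(f,d) via R0 from parent(f,d)
round 1: derive span(g,c) via R0 from parent(g,c)
round 1: derive span(i,d) via R0 from parent(i,d)
round 1: derive cover(b,g) via R2 from parent(b,g)
round 1: derive cover(c,f) via R2 from parent(c,f)
round 1: derive cover(d,g) via R2 from parent(d,g)
round 1: derive cover(d,i) via R2 from parent(d,i)
round 1: derive cover(f,d) via R2 from parent(f,d)
round 1: derive cover(g,c) via R2 from parent(g,c)
round 1: derive cover(i,d) via R2 from parent(i,d)
round 2: derive span(b,a) via R1 from span(b,g), edge(g,a)
round 2: derive span(b,i) via R1 from span(b,g), edge(g,i)
round 2: derive span(d,a) via R1 from span(d,g), edge(g,a)
round 2: derive span(g,f) via R1 from span(g,c), edge(c,f)
round 2: derive cover(b,c) via R3 from cover(b,g), cover(g,c)
round 2: derive cover(c,d) via R3 from cover(c,f), cover(f,d)
round 2: derive cover(d,c) via R3 from cover(d,g), cover(g,c)
round 2: derive cover(d,d) via R3 from cover(d,i), cover(i,d)
round 2: derive cover(f,g) via R3 from cover(f,d), cover(d,g)
round 2: derive cover(f,i) via R3 from cover(f,d), cover(d,i)
round 2: derive cover(g,f) via R3 from cover(g,c), cover(c,f)
round 2: derive cover(i,g) via R3 from cover(i,d), cover(d,g)
round 2: derive cover(i,i) via R3 from cover(i,d), cover(d,i)
round 3: derive span(b,c) via R1 from span(b,a), edge(a,c)
round 3: derive span(b,f) via R1 from span(b,a), edge(a,f)
round 3: derive span(b,h) via R1 from span(b,a), edge(a,h)
round 3: derive span(d,c) via R1 from span(d,a), edge(a,c)
round 3: derive span(d,f) via R1 from span(d,a), edge(a,f)
round 3: derive span(d,h) via R1 from span(d,a), edge(a,h)
round 3: derive cover(b,d) via R3 from cover(b,c), cover(c,d)
round 3: derive cover(b,f) via R3 from cover(b,c), cover(c,f)
round 3: derive cover(c,c) via R3 from cover(c,d), cover(d,c)
round 3: derive cover(c,g) via R3 from cover(c,d), cover(d,g)
round 3: derive cover(c,i) via R3 from cover(c,d), cover(d,i)
round 3: derive cover(d,f) via R3 from cover(d,c), cover(c,f)
round 3: derive cover(f,c) via R3 from cover(f,d), cover(d,c)
round 3: derive cover(f,f) via R3 from cover(f,g), cover(g,f)
round 3: derive cover(g,d) via R3 from cover(g,c), cover(c,d)
round 3: derive cover(g,g) via R3 from cover(g,f), cover(f,g)
round 3: derive cover(g,i) via R3 from cover(g,f), cover(f,i)
round 3: derive cover(i,c) via R3 from cover(i,d), cover(d,c)
round 3: derive cover(i,f) via R3 from cover(i,g), cover(g,f)
round 3: derive cover(f,a) via R4 from parent(f,d), span(d,a)
round 3: derive cover(i,a) via R4 from parent(i,d), span(d,a)
round 4: derive cover(b,a) via R3 from cover(b,f), cover(f,a)
round 4: derive cover(b,i) via R3 from cover(b,c), cover(c,i)
round 4: derive cover(c,a) via R3 from cover(c,f), cover(f,a)
round 4: derive cover(d,a) via R3 from cover(d,f), cover(f,a)
round 4: derive cover(g,a) via R3 from cover(g,f), cover(f,a)
round 4: derive cover(f,h) via R4 from parent(f,d), span(d,h)
round 4: derive cover(i,h) via R4 from parent(i,d), span(d,h)
round 5: derive cover(b,h) via R3 from cover(b,f), cover(f,h)
round 5: derive cover(c,h) via R3 from cover(c,f), cover(f,h)
round 5: derive cover(d,h) via R3 from cover(d,f), cover(f,h)
round 5: derive cover(g,h) via R3 from cover(g,f), cover(f,h)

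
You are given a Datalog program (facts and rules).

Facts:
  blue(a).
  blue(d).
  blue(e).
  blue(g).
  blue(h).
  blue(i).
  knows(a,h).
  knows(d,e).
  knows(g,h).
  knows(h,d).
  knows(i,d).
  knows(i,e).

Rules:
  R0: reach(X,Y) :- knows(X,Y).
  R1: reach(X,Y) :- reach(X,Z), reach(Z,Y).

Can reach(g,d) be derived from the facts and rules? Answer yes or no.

round 1: derive reach(a,h) via R0 from knows(a,h)
round 1: derive reach(d,e) via R0 from knows(d,e)
round 1: derive reach(g,h) via R0 from knows(g,h)
round 1: derive reach(h,d) via R0 from knows(h,d)
round 1: derive reach(i,d) via R0 from knows(i,d)
round 1: derive reach(i,e) via R0 from knows(i,e)
round 2: derive reach(a,d) via R1 from reach(a,h), reach(h,d)
round 2: derive reach(g,d) via R1 from reach(g,h), reach(h,d)
round 2: derive reach(h,e) via R1 from reach(h,d), reach(d,e)
round 3: derive reach(a,e) via R1 from reach(a,d), reach(d,e)
round 3: derive reach(g,e) via R1 from reach(g,d), reach(d,e)

yes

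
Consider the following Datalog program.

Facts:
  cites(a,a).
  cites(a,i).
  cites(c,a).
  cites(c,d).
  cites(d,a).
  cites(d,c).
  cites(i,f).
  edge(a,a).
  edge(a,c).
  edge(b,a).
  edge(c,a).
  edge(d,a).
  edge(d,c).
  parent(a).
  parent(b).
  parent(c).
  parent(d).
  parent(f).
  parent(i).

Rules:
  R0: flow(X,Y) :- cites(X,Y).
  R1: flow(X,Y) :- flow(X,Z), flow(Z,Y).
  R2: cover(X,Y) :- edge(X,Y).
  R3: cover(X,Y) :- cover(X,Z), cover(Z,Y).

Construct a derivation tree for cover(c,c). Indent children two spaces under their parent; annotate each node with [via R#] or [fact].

round 1: derive cover(a,a) via R2 from edge(a,a)
round 1: derive cover(a,c) via R2 from edge(a,c)
round 1: derive cover(b,a) via R2 from edge(b,a)
round 1: derive cover(c,a) via R2 from edge(c,a)
round 1: derive cover(d,a) via R2 from edge(d,a)
round 1: derive cover(d,c) via R2 from edge(d,c)
round 2: derive cover(b,c) via R3 from cover(b,a), cover(a,c)
round 2: derive cover(c,c) via R3 from cover(c,a), cover(a,c)

cover(c,c)  [via R3]
  cover(c,a)  [via R2]
    edge(c,a)  [fact]
  cover(a,c)  [via R2]
    edge(a,c)  [fact]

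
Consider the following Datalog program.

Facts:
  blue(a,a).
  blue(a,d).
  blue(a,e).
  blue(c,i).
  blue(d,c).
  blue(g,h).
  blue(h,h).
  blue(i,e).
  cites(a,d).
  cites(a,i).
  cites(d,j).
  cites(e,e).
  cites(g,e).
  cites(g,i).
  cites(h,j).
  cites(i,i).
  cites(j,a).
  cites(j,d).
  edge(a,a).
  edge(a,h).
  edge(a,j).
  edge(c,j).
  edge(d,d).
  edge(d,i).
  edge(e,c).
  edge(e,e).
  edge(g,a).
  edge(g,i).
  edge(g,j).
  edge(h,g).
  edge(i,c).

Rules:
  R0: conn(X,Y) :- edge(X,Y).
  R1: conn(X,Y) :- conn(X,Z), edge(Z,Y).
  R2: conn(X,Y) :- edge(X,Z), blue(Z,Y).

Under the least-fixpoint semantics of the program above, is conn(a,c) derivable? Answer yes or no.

round 1: derive conn(a,a) via R0 from edge(a,a)
round 1: derive conn(a,h) via R0 from edge(a,h)
round 1: derive conn(a,j) via R0 from edge(a,j)
round 1: derive conn(c,j) via R0 from edge(c,j)
round 1: derive conn(d,d) via R0 from edge(d,d)
round 1: derive conn(d,i) via R0 from edge(d,i)
round 1: derive conn(e,c) via R0 from edge(e,c)
round 1: derive conn(e,e) via R0 from edge(e,e)
round 1: derive conn(g,a) via R0 from edge(g,a)
round 1: derive conn(g,i) via R0 from edge(g,i)
round 1: derive conn(g,j) via R0 from edge(g,j)
round 1: derive conn(h,g) via R0 from edge(h,g)
round 1: derive conn(i,c) via R0 from edge(i,c)
round 1: derive conn(a,d) via R2 from edge(a,a), blue(a,d)
round 1: derive conn(a,e) via R2 from edge(a,a), blue(a,e)
round 1: derive conn(d,c) via R2 from edge(d,d), blue(d,c)
round 1: derive conn(d,e) via R2 from edge(d,i), blue(i,e)
round 1: derive conn(e,i) via R2 from edge(e,c), blue(c,i)
round 1: derive conn(g,d) via R2 from edge(g,a), blue(a,d)
round 1: derive conn(g,e) via R2 from edge(g,a), blue(a,e)
round 1: derive conn(h,h) via R2 from edge(h,g), blue(g,h)
round 1: derive conn(i,i) via R2 from edge(i,c), blue(c,i)
round 2: derive conn(a,c) via R1 from conn(a,e), edge(e,c)
round 2: derive conn(a,g) via R1 from conn(a,h), edge(h,g)
round 2: derive conn(a,i) via R1 from conn(a,d), edge(d,i)
round 2: derive conn(d,j) via R1 from conn(d,c), edge(c,j)
round 2: derive conn(e,j) via R1 from conn(e,c), edge(c,j)
round 2: derive conn(g,c) via R1 from conn(g,e), edge(e,c)
round 2: derive conn(g,h) via R1 from conn(g,a), edge(a,h)
round 2: derive conn(h,a) via R1 from conn(h,g), edge(g,a)
round 2: derive conn(h,i) via R1 from conn(h,g), edge(g,i)
round 2: derive conn(h,j) via R1 from conn(h,g), edge(g,j)
round 2: derive conn(i,j) via R1 from conn(i,c), edge(c,j)
round 3: derive conn(g,g) via R1 from conn(g,h), edge(h,g)
round 3: derive conn(h,c) via R1 from conn(h,i), edge(i,c)

yes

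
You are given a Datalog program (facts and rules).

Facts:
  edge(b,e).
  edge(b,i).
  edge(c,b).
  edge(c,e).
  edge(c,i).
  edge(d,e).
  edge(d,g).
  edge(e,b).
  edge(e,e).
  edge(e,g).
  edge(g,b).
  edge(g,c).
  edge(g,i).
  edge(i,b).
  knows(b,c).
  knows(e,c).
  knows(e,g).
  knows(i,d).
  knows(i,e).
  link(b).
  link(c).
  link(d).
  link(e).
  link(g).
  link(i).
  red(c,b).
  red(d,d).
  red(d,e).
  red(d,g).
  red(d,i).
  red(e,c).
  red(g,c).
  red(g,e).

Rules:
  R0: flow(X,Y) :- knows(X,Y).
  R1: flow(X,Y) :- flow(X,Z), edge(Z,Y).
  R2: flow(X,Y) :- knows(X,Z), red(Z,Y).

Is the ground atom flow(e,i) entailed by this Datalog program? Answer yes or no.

round 1: derive flow(b,c) via R0 from knows(b,c)
round 1: derive flow(e,c) via R0 from knows(e,c)
round 1: derive flow(e,g) via R0 from knows(e,g)
round 1: derive flow(i,d) via R0 from knows(i,d)
round 1: derive flow(i,e) via R0 from knows(i,e)
round 1: derive flow(b,b) via R2 from knows(b,c), red(c,b)
round 1: derive flow(e,b) via R2 from knows(e,c), red(c,b)
round 1: derive flow(e,e) via R2 from knows(e,g), red(g,e)
round 1: derive flow(i,c) via R2 from knows(i,e), red(e,c)
round 1: derive flow(i,g) via R2 from knows(i,d), red(d,g)
round 1: derive flow(i,i) via R2 from knows(i,d), red(d,i)
round 2: derive flow(b,e) via R1 from flow(b,b), edge(b,e)
round 2: derive flow(b,i) via R1 from flow(b,b), edge(b,i)
round 2: derive flow(e,i) via R1 from flow(e,b), edge(b,i)
round 2: derive flow(i,b) via R1 from flow(i,c), edge(c,b)
round 3: derive flow(b,g) via R1 from flow(b,e), edge(e,g)

yes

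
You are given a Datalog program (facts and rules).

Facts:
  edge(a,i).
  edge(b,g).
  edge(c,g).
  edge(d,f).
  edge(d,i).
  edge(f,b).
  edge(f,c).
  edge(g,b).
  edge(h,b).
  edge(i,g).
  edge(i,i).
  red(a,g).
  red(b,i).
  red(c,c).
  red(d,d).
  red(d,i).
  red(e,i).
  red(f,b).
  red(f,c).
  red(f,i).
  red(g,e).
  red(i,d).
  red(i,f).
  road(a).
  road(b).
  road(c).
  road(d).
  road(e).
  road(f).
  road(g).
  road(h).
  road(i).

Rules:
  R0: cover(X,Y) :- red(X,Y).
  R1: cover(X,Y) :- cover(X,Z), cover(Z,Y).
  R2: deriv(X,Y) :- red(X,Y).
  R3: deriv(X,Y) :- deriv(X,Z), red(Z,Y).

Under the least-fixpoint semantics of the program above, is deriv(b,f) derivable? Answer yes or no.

round 1: derive deriv(a,g) via R2 from red(a,g)
round 1: derive deriv(b,i) via R2 from red(b,i)
round 1: derive deriv(c,c) via R2 from red(c,c)
round 1: derive deriv(d,d) via R2 from red(d,d)
round 1: derive deriv(d,i) via R2 from red(d,i)
round 1: derive deriv(e,i) via R2 from red(e,i)
round 1: derive deriv(f,b) via R2 from red(f,b)
round 1: derive deriv(f,c) via R2 from red(f,c)
round 1: derive deriv(f,i) via R2 from red(f,i)
round 1: derive deriv(g,e) via R2 from red(g,e)
round 1: derive deriv(i,d) via R2 from red(i,d)
round 1: derive deriv(i,f) via R2 from red(i,f)
round 2: derive deriv(a,e) via R3 from deriv(a,g), red(g,e)
round 2: derive deriv(b,d) via R3 from deriv(b,i), red(i,d)
round 2: derive deriv(b,f) via R3 from deriv(b,i), red(i,f)
round 2: derive deriv(d,f) via R3 from deriv(d,i), red(i,f)
round 2: derive deriv(e,d) via R3 from deriv(e,i), red(i,d)
round 2: derive deriv(e,f) via R3 from deriv(e,i), red(i,f)
round 2: derive deriv(f,d) via R3 from deriv(f,i), red(i,d)
round 2: derive deriv(f,f) via R3 from deriv(f,i), red(i,f)
round 2: derive deriv(g,i) via R3 from deriv(g,e), red(e,i)
round 2: derive deriv(i,b) via R3 from deriv(i,f), red(f,b)
round 2: derive deriv(i,c) via R3 from deriv(i,f), red(f,c)
round 2: derive deriv(i,i) via R3 from deriv(i,d), red(d,i)
round 3: derive deriv(a,i) via R3 from deriv(a,e), red(e,i)
round 3: derive deriv(b,b) via R3 from deriv(b,f), red(f,b)
round 3: derive deriv(b,c) via R3 from deriv(b,f), red(f,c)
round 3: derive deriv(d,b) via R3 from deriv(d,f), red(f,b)
round 3: derive deriv(d,c) via R3 from deriv(d,f), red(f,c)
round 3: derive deriv(e,b) via R3 from deriv(e,f), red(f,b)
round 3: derive deriv(e,c) via R3 from deriv(e,f), red(f,c)
round 3: derive deriv(g,d) via R3 from deriv(g,i), red(i,d)
round 3: derive deriv(g,f) via R3 from deriv(g,i), red(i,f)
round 4: derive deriv(a,d) via R3 from deriv(a,i), red(i,d)
round 4: derive deriv(a,f) via R3 from deriv(a,i), red(i,f)
round 4: derive deriv(g,b) via R3 from deriv(g,f), red(f,b)
round 4: derive deriv(g,c) via R3 from deriv(g,f), red(f,c)
round 5: derive deriv(a,b) via R3 from deriv(a,f), red(f,b)
round 5: derive deriv(a,c) via R3 from deriv(a,f), red(f,c)

yes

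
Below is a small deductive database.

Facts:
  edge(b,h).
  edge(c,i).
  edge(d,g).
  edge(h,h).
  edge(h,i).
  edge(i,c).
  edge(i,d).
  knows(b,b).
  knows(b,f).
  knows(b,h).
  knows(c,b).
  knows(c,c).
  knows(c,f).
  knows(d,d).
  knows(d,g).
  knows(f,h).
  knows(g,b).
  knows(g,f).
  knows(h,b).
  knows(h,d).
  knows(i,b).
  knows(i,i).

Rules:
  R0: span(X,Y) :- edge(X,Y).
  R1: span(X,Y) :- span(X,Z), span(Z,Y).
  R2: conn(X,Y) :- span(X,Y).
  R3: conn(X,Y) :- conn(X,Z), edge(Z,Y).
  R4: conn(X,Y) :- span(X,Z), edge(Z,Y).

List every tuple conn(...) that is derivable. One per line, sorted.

round 1: derive span(b,h) via R0 from edge(b,h)
round 1: derive span(c,i) via R0 from edge(c,i)
round 1: derive span(d,g) via R0 from edge(d,g)
round 1: derive span(h,h) via R0 from edge(h,h)
round 1: derive span(h,i) via R0 from edge(h,i)
round 1: derive span(i,c) via R0 from edge(i,c)
round 1: derive span(i,d) via R0 from edge(i,d)
round 2: derive span(b,i) via R1 from span(b,h), span(h,i)
round 2: derive span(c,c) via R1 from span(c,i), span(i,c)
round 2: derive span(c,d) via R1 from span(c,i), span(i,d)
round 2: derive span(h,c) via R1 from span(h,i), span(i,c)
round 2: derive span(h,d) via R1 from span(h,i), span(i,d)
round 2: derive span(i,g) via R1 from span(i,d), span(d,g)
round 2: derive span(i,i) via R1 from span(i,c), span(c,i)
round 2: derive conn(b,h) via R2 from span(b,h)
round 2: derive conn(c,i) via R2 from span(c,i)
round 2: derive conn(d,g) via R2 from span(d,g)
round 2: derive conn(h,h) via R2 from span(h,h)
round 2: derive conn(h,i) via R2 from span(h,i)
round 2: derive conn(i,c) via R2 from span(i,c)
round 2: derive conn(i,d) via R2 from span(i,d)
round 2: derive conn(b,i) via R4 from span(b,h), edge(h,i)
round 2: derive conn(c,c) via R4 from span(c,i), edge(i,c)
round 2: derive conn(c,d) via R4 from span(c,i), edge(i,d)
round 2: derive conn(h,c) via R4 from span(h,i), edge(i,c)
round 2: derive conn(h,d) via R4 from span(h,i), edge(i,d)
round 2: derive conn(i,g) via R4 from span(i,d), edge(d,g)
round 2: derive conn(i,i) via R4 from span(i,c), edge(c,i)
round 3: derive span(b,c) via R1 from span(b,h), span(h,c)
round 3: derive span(b,d) via R1 from span(b,h), span(h,d)
round 3: derive span(b,g) via R1 from span(b,i), span(i,g)
round 3: derive span(c,g) via R1 from span(c,d), span(d,g)
round 3: derive span(h,g) via R1 from span(h,d), span(d,g)
round 3: derive conn(b,c) via R3 from conn(b,i), edge(i,c)
round 3: derive conn(b,d) via R3 from conn(b,i), edge(i,d)
round 3: derive conn(c,g) via R3 from conn(c,d), edge(d,g)
round 3: derive conn(h,g) via R3 from conn(h,d), edge(d,g)
round 4: derive conn(b,g) via R2 from span(b,g)

conn(b,c)
conn(b,d)
conn(b,g)
conn(b,h)
conn(b,i)
conn(c,c)
conn(c,d)
conn(c,g)
conn(c,i)
conn(d,g)
conn(h,c)
conn(h,d)
conn(h,g)
conn(h,h)
conn(h,i)
conn(i,c)
conn(i,d)
conn(i,g)
conn(i,i)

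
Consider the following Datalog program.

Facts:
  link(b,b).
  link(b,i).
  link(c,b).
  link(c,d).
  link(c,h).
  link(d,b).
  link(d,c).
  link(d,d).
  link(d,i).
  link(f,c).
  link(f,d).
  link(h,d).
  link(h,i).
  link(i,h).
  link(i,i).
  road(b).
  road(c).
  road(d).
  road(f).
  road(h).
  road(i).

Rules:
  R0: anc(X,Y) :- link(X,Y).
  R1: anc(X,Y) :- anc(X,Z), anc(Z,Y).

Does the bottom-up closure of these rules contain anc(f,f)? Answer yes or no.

no

round 1: derive anc(b,b) via R0 from link(b,b)
round 1: derive anc(b,i) via R0 from link(b,i)
round 1: derive anc(c,b) via R0 from link(c,b)
round 1: derive anc(c,d) via R0 from link(c,d)
round 1: derive anc(c,h) via R0 from link(c,h)
round 1: derive anc(d,b) via R0 from link(d,b)
round 1: derive anc(d,c) via R0 from link(d,c)
round 1: derive anc(d,d) via R0 from link(d,d)
round 1: derive anc(d,i) via R0 from link(d,i)
round 1: derive anc(f,c) via R0 from link(f,c)
round 1: derive anc(f,d) via R0 from link(f,d)
round 1: derive anc(h,d) via R0 from link(h,d)
round 1: derive anc(h,i) via R0 from link(h,i)
round 1: derive anc(i,h) via R0 from link(i,h)
round 1: derive anc(i,i) via R0 from link(i,i)
round 2: derive anc(b,h) via R1 from anc(b,i), anc(i,h)
round 2: derive anc(c,c) via R1 from anc(c,d), anc(d,c)
round 2: derive anc(c,i) via R1 from anc(c,b), anc(b,i)
round 2: derive anc(d,h) via R1 from anc(d,c), anc(c,h)
round 2: derive anc(f,b) via R1 from anc(f,c), anc(c,b)
round 2: derive anc(f,h) via R1 from anc(f,c), anc(c,h)
round 2: derive anc(f,i) via R1 from anc(f,d), anc(d,i)
round 2: derive anc(h,b) via R1 from anc(h,d), anc(d,b)
round 2: derive anc(h,c) via R1 from anc(h,d), anc(d,c)
round 2: derive anc(h,h) via R1 from anc(h,i), anc(i,h)
round 2: derive anc(i,d) via R1 from anc(i,h), anc(h,d)
round 3: derive anc(b,c) via R1 from anc(b,h), anc(h,c)
round 3: derive anc(b,d) via R1 from anc(b,h), anc(h,d)
round 3: derive anc(i,b) via R1 from anc(i,d), anc(d,b)
round 3: derive anc(i,c) via R1 from anc(i,d), anc(d,c)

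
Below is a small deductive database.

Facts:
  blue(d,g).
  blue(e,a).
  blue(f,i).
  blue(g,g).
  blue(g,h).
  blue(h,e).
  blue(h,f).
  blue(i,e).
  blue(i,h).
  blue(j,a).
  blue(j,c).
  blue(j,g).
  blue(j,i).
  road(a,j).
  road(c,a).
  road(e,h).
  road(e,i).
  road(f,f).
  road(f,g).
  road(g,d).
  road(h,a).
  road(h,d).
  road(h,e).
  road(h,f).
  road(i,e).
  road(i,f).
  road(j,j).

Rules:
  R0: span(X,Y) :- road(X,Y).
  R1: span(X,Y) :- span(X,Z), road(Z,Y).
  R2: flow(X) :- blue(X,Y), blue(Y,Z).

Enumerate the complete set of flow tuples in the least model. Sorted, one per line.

round 1: derive flow(d) via R2 from blue(d,g), blue(g,g)
round 1: derive flow(f) via R2 from blue(f,i), blue(i,e)
round 1: derive flow(g) via R2 from blue(g,g), blue(g,g)
round 1: derive flow(h) via R2 from blue(h,e), blue(e,a)
round 1: derive flow(i) via R2 from blue(i,e), blue(e,a)
round 1: derive flow(j) via R2 from blue(j,g), blue(g,g)

flow(d)
flow(f)
flow(g)
flow(h)
flow(i)
flow(j)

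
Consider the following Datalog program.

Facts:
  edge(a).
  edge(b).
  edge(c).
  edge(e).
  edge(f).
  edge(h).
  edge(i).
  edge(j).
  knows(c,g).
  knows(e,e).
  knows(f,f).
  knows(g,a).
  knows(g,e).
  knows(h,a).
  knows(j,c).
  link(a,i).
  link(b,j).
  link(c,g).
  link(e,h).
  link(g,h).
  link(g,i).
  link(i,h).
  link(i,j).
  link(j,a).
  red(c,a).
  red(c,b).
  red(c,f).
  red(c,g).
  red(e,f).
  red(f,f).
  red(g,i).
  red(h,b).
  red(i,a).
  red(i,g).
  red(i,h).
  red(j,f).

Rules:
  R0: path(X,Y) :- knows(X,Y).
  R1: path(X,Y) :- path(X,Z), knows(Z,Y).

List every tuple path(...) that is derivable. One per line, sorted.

round 1: derive path(c,g) via R0 from knows(c,g)
round 1: derive path(e,e) via R0 from knows(e,e)
round 1: derive path(f,f) via R0 from knows(f,f)
round 1: derive path(g,a) via R0 from knows(g,a)
round 1: derive path(g,e) via R0 from knows(g,e)
round 1: derive path(h,a) via R0 from knows(h,a)
round 1: derive path(j,c) via R0 from knows(j,c)
round 2: derive path(c,a) via R1 from path(c,g), knows(g,a)
round 2: derive path(c,e) via R1 from path(c,g), knows(g,e)
round 2: derive path(j,g) via R1 from path(j,c), knows(c,g)
round 3: derive path(j,a) via R1 from path(j,g), knows(g,a)
round 3: derive path(j,e) via R1 from path(j,g), knows(g,e)

path(c,a)
path(c,e)
path(c,g)
path(e,e)
path(f,f)
path(g,a)
path(g,e)
path(h,a)
path(j,a)
path(j,c)
path(j,e)
path(j,g)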